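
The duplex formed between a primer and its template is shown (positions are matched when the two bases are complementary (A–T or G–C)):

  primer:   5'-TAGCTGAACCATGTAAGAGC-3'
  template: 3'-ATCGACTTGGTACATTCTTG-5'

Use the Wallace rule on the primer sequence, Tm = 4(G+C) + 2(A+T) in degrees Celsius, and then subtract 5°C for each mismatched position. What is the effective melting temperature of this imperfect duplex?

Primer base counts: A=7, T=4, G=5, C=4 → A+T=11, G+C=9
Perfect-match Tm = 2(11) + 4(9) = 22 + 36 = 58°C
Mismatches (positions where the bases are not complementary): 1 (at position 19)
Effective Tm = 58 − 1×5 = 58 − 5 = 53°C

53°C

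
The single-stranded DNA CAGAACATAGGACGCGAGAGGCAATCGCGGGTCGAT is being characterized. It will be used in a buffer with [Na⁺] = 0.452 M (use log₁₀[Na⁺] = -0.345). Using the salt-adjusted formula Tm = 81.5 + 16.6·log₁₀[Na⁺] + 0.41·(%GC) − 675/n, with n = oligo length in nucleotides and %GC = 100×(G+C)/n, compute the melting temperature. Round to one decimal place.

80.9°C

Length n = 36. Scanning the sequence gives C=8, A=11, T=4, G=13.
G+C = 21, so %GC = 21/36 × 100 = 58.333%
Salt term: 16.6 × (-0.345) = -5.727
GC term: 0.41 × 58.333 = 23.917; length term: −675/36 = −18.75
Tm = 81.5 + (-5.727) + 23.917 − 18.75 = 80.94 → 80.9°C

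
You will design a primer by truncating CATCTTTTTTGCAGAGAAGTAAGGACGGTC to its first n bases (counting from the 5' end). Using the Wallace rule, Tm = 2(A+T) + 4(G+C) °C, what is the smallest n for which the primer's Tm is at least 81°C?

n = 29

First 28 bases: CATCTTTTTTGCAGAGAAGTAAGGACGG → Tm = 80°C (< 81°C)
First 29 bases: CATCTTTTTTGCAGAGAAGTAAGGACGGT → Tm = 82°C (≥ 81°C)
Since every base adds ≥2°C, Tm only increases with n, so the threshold is first crossed at n = 29.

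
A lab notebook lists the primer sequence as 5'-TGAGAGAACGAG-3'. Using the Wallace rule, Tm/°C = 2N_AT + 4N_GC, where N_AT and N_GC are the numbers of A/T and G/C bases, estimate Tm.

Scanning the sequence gives C=1, G=5, A=5, T=1.
So N_AT = 6 and N_GC = 6.
Tm = 4·6 + 2·6 = 24 + 12 = 36°C

36°C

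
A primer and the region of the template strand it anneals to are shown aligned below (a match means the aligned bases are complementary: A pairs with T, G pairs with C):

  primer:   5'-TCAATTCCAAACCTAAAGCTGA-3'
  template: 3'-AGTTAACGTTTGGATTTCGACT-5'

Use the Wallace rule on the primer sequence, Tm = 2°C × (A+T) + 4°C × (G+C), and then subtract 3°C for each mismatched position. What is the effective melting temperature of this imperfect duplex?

57°C

Primer base counts: A=9, T=5, G=2, C=6 → A+T=14, G+C=8
Perfect-match Tm = 2(14) + 4(8) = 28 + 32 = 60°C
Mismatches (positions where the bases are not complementary): 1 (at position 7)
Effective Tm = 60 − 1×3 = 60 − 3 = 57°C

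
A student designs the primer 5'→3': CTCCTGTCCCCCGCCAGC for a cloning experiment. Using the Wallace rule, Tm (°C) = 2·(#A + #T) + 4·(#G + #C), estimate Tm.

64°C

Scanning the sequence gives A=1, G=3, C=11, T=3.
So N_AT = 4 and N_GC = 14.
Tm = 4·14 + 2·4 = 56 + 8 = 64°C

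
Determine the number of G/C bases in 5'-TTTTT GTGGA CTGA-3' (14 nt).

5

Base counts: G=4, T=7, A=2, C=1
Total G or C: 4 + 1 = 5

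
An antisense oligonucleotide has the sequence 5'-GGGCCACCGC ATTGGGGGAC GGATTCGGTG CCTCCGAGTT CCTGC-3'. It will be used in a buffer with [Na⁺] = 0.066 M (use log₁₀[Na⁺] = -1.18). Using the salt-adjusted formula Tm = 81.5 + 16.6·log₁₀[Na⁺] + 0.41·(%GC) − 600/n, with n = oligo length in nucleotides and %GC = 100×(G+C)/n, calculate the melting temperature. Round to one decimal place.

Length n = 45. Scanning the sequence gives C=14, A=5, G=17, T=9.
G+C = 31, so %GC = 31/45 × 100 = 68.889%
Salt term: 16.6 × (-1.18) = -19.588
GC term: 0.41 × 68.889 = 28.244; length term: −600/45 = −13.333
Tm = 81.5 + (-19.588) + 28.244 − 13.333 = 76.823 → 76.8°C

76.8°C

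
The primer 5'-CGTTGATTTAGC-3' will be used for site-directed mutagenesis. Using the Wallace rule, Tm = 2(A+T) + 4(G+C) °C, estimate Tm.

34°C

T=5, G=3, C=2, A=2
So N_AT = 7 and N_GC = 5.
Tm = 2(7) + 4(5) = 14 + 20 = 34°C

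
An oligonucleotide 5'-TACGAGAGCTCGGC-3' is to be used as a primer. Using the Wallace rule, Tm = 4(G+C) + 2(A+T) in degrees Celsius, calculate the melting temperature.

A=3, T=2, C=4, G=5
So N_AT = 5 and N_GC = 9.
Tm = 4·9 + 2·5 = 36 + 10 = 46°C

46°C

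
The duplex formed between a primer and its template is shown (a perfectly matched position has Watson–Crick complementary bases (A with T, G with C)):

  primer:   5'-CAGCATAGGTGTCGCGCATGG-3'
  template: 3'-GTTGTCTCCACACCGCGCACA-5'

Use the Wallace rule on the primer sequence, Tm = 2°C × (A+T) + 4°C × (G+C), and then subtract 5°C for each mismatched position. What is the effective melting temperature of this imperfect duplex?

43°C

Primer base counts: A=4, T=4, G=8, C=5 → A+T=8, G+C=13
Perfect-match Tm = 2(8) + 4(13) = 16 + 52 = 68°C
Mismatches (positions where the bases are not complementary): 5 (at positions 3, 6, 13, 18, 21)
Effective Tm = 68 − 5×5 = 68 − 25 = 43°C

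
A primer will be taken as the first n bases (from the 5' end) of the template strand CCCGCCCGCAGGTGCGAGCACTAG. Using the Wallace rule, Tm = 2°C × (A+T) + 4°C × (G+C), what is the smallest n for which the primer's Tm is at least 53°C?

First 14 bases: CCCGCCCGCAGGTG → Tm = 52°C (< 53°C)
First 15 bases: CCCGCCCGCAGGTGC → Tm = 56°C (≥ 53°C)
Each additional base adds 2°C (A/T) or 4°C (G/C), so Tm is non-decreasing in n; n = 15 is the first length to reach 53°C.

n = 15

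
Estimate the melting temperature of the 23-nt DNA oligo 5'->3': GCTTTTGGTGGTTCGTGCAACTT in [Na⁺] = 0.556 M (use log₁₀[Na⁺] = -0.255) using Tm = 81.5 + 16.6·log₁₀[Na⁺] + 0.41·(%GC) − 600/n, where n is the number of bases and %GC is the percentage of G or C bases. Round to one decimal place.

70.8°C

Length n = 23. Counting bases: A=2, G=7, T=10, C=4
G+C = 11, so %GC = 11/23 × 100 = 47.826%
Salt term: 16.6 × (-0.255) = -4.233
GC term: 0.41 × 47.826 = 19.609; length term: −600/23 = −26.087
Tm = 81.5 + (-4.233) + 19.609 − 26.087 = 70.789 → 70.8°C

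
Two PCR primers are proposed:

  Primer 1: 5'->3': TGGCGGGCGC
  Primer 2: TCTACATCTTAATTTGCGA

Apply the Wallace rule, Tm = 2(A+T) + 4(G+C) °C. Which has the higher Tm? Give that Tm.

Primer 2, 50°C

Primer 1: A+T=1, G+C=9 → Tm = 2(1)+4(9) = 38°C
Primer 2: A+T=13, G+C=6 → Tm = 2(13)+4(6) = 50°C
38°C vs 50°C → primer 2 is higher.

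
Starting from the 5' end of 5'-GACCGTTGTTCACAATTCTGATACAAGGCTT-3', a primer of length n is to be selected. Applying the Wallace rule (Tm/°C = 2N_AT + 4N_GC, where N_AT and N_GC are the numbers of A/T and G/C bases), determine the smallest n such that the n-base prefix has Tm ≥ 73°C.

n = 27

First 26 bases: GACCGTTGTTCACAATTCTGATACAA → Tm = 72°C (< 73°C)
First 27 bases: GACCGTTGTTCACAATTCTGATACAAG → Tm = 76°C (≥ 73°C)
Each additional base adds 2°C (A/T) or 4°C (G/C), so Tm is non-decreasing in n; n = 27 is the first length to reach 73°C.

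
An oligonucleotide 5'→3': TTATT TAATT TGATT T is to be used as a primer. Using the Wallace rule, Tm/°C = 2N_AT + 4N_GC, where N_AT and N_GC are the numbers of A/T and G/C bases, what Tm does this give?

Base counts: A=4, G=1, C=0, T=11
A+T = 15, G+C = 1
Tm = 2(15) + 4(1) = 30 + 4 = 34°C

34°C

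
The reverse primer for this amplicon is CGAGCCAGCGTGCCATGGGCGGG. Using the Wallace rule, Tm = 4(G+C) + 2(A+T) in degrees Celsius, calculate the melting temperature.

Scanning the sequence gives T=2, C=7, A=3, G=11.
So N_AT = 5 and N_GC = 18.
Tm = 2(5) + 4(18) = 10 + 72 = 82°C

82°C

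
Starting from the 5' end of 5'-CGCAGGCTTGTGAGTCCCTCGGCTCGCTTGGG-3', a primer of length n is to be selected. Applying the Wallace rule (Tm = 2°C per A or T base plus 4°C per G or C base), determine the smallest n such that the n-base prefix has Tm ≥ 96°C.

n = 29

First 28 bases: CGCAGGCTTGTGAGTCCCTCGGCTCGCT → Tm = 94°C (< 96°C)
First 29 bases: CGCAGGCTTGTGAGTCCCTCGGCTCGCTT → Tm = 96°C (≥ 96°C)
Each additional base adds 2°C (A/T) or 4°C (G/C), so Tm is non-decreasing in n; n = 29 is the first length to reach 96°C.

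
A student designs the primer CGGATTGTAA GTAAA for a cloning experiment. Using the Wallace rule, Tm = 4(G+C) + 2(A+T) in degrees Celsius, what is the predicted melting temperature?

Base counts: A=6, C=1, G=4, T=4
So N_AT = 10 and N_GC = 5.
Tm = 2×10 + 4×5 = 40°C

40°C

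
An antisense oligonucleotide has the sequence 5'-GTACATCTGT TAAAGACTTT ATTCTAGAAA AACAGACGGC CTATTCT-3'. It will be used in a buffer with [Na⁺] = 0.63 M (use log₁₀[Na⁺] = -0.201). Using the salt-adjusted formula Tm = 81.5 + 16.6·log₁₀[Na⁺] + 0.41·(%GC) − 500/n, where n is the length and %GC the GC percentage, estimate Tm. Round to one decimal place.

Length n = 47. Scanning the sequence gives T=15, G=7, C=9, A=16.
G+C = 16, so %GC = 16/47 × 100 = 34.043%
Salt term: 16.6 × (-0.201) = -3.337
GC term: 0.41 × 34.043 = 13.958; length term: −500/47 = −10.638
Tm = 81.5 + (-3.337) + 13.958 − 10.638 = 81.483 → 81.5°C

81.5°C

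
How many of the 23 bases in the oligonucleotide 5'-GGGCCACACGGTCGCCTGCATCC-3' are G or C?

Base counts: C=10, G=7, A=3, T=3
G+C = 7 + 10 = 17

17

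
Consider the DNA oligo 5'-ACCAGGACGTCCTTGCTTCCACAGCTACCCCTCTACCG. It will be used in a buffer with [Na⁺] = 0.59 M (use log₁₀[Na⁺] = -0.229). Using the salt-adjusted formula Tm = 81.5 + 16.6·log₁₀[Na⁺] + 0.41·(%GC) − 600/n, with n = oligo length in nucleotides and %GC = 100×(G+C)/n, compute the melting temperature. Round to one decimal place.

86.7°C

Length n = 38. Scanning the sequence gives G=6, T=8, A=7, C=17.
G+C = 23, so %GC = 23/38 × 100 = 60.526%
Salt term: 16.6 × (-0.229) = -3.801
GC term: 0.41 × 60.526 = 24.816; length term: −600/38 = −15.789
Tm = 81.5 + (-3.801) + 24.816 − 15.789 = 86.726 → 86.7°C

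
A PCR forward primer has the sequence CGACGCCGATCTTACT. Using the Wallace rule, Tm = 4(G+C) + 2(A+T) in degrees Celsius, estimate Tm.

T=4, G=3, C=6, A=3
A+T = 7, G+C = 9
Tm = 2(7) + 4(9) = 14 + 36 = 50°C

50°C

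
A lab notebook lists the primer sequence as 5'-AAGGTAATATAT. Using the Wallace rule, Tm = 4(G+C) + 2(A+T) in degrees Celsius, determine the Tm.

28°C

Counting bases: T=4, C=0, A=6, G=2
AT pairs contribute 10, GC pairs contribute 2.
Tm = 2(10) + 4(2) = 20 + 8 = 28°C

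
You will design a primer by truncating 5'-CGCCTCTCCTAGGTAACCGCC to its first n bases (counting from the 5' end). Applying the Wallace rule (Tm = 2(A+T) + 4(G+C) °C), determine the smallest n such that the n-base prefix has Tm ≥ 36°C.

n = 11

First 10 bases: CGCCTCTCCT → Tm = 34°C (< 36°C)
First 11 bases: CGCCTCTCCTA → Tm = 36°C (≥ 36°C)
Each additional base adds 2°C (A/T) or 4°C (G/C), so Tm is non-decreasing in n; n = 11 is the first length to reach 36°C.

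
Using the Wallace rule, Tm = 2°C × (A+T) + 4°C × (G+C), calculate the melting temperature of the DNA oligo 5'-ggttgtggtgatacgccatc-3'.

62°C

A=3, C=4, T=6, G=7
So N_AT = 9 and N_GC = 11.
Tm = 4·11 + 2·9 = 44 + 18 = 62°C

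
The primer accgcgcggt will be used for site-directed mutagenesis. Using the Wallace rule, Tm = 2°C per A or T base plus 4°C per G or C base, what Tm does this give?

36°C

Scanning the sequence gives A=1, C=4, G=4, T=1.
AT pairs contribute 2, GC pairs contribute 8.
Tm = 2(2) + 4(8) = 4 + 32 = 36°C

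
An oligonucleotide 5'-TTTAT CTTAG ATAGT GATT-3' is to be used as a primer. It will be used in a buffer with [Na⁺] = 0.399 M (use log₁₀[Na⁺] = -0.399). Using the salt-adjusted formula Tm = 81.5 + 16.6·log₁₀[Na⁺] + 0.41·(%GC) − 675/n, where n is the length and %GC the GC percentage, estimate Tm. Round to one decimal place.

Length n = 19. Counting bases: C=1, T=10, A=5, G=3
G+C = 4, so %GC = 4/19 × 100 = 21.053%
Salt term: 16.6 × (-0.399) = -6.623
GC term: 0.41 × 21.053 = 8.632; length term: −675/19 = −35.526
Tm = 81.5 + (-6.623) + 8.632 − 35.526 = 47.983 → 48.0°C

48.0°C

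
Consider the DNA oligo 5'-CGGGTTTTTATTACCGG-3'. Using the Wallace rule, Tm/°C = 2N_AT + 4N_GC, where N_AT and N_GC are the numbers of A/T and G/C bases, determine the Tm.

50°C

Base counts: C=3, A=2, G=5, T=7
AT pairs contribute 9, GC pairs contribute 8.
Tm = 2×9 + 4×8 = 50°C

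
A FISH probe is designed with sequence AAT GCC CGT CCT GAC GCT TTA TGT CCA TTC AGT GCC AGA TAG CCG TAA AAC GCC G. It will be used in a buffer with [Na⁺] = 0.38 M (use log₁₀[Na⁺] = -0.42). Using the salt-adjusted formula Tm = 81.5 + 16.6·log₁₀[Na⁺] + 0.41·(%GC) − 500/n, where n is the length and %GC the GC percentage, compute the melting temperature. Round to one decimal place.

87.1°C

Length n = 55. Base counts: C=17, T=13, A=13, G=12
G+C = 29, so %GC = 29/55 × 100 = 52.727%
Salt term: 16.6 × (-0.42) = -6.972
GC term: 0.41 × 52.727 = 21.618; length term: −500/55 = −9.091
Tm = 81.5 + (-6.972) + 21.618 − 9.091 = 87.055 → 87.1°C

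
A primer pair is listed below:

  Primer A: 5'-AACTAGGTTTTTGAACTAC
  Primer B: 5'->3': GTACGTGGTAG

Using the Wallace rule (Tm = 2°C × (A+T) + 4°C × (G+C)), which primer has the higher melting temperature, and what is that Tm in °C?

Primer A, 50°C

Primer A: A+T=13, G+C=6 → Tm = 2(13)+4(6) = 50°C
Primer B: A+T=5, G+C=6 → Tm = 2(5)+4(6) = 34°C
50°C vs 34°C → primer A is higher.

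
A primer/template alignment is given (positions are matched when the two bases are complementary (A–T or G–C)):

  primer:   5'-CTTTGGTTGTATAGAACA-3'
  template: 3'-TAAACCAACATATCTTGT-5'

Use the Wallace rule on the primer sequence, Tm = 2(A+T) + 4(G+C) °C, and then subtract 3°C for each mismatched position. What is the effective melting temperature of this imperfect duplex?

Primer base counts: A=5, T=7, G=4, C=2 → A+T=12, G+C=6
Perfect-match Tm = 2(12) + 4(6) = 24 + 24 = 48°C
Mismatches (positions where the bases are not complementary): 1 (at position 1)
Effective Tm = 48 − 1×3 = 48 − 3 = 45°C

45°C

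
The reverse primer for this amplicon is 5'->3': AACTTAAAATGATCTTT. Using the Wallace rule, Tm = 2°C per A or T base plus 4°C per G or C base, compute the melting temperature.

40°C

C=2, G=1, A=7, T=7
A+T = 14, G+C = 3
Tm = 2(14) + 4(3) = 28 + 12 = 40°C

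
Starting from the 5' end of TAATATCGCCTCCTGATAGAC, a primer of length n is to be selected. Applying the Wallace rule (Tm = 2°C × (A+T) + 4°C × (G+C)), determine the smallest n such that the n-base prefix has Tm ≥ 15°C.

n = 7

First 6 bases: TAATAT → Tm = 12°C (< 15°C)
First 7 bases: TAATATC → Tm = 16°C (≥ 15°C)
Since every base adds ≥2°C, Tm only increases with n, so the threshold is first crossed at n = 7.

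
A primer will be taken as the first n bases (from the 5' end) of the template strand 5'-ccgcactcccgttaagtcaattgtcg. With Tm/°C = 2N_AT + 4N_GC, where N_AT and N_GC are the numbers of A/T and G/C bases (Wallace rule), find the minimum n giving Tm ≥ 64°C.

First 20 bases: CCGCACTCCCGTTAAGTCAA → Tm = 62°C (< 64°C)
First 21 bases: CCGCACTCCCGTTAAGTCAAT → Tm = 64°C (≥ 64°C)
Since every base adds ≥2°C, Tm only increases with n, so the threshold is first crossed at n = 21.

n = 21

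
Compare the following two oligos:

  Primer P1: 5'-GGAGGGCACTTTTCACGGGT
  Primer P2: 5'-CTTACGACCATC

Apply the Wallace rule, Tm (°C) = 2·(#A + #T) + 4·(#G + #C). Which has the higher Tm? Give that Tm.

Primer P1, 64°C

Primer P1: A+T=8, G+C=12 → Tm = 2(8)+4(12) = 64°C
Primer P2: A+T=6, G+C=6 → Tm = 2(6)+4(6) = 36°C
64°C vs 36°C → primer P1 is higher.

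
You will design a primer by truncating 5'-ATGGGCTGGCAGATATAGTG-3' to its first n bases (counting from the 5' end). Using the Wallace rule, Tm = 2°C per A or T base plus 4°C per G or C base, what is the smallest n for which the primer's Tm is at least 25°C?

First 7 bases: ATGGGCT → Tm = 22°C (< 25°C)
First 8 bases: ATGGGCTG → Tm = 26°C (≥ 25°C)
Since every base adds ≥2°C, Tm only increases with n, so the threshold is first crossed at n = 8.

n = 8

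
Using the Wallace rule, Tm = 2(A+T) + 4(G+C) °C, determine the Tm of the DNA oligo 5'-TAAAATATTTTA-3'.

Scanning the sequence gives A=6, G=0, C=0, T=6.
A+T = 12, G+C = 0
Tm = 4·0 + 2·12 = 0 + 24 = 24°C

24°C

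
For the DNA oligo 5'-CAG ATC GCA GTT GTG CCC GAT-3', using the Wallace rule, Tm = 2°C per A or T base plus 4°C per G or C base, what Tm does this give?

66°C

Scanning the sequence gives G=6, A=4, C=6, T=5.
A+T = 9, G+C = 12
Tm = 2×9 + 4×12 = 66°C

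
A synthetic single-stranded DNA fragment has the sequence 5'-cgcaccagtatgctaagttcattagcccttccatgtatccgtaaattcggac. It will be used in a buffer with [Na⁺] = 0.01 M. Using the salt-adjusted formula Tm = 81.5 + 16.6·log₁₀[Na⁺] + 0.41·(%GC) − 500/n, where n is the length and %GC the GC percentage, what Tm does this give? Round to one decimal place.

57.6°C

Length n = 52. A=13, G=9, T=15, C=15
G+C = 24, so %GC = 24/52 × 100 = 46.154%
Salt term: 16.6 × (-2) = -33.2
GC term: 0.41 × 46.154 = 18.923; length term: −500/52 = −9.615
Tm = 81.5 + (-33.2) + 18.923 − 9.615 = 57.608 → 57.6°C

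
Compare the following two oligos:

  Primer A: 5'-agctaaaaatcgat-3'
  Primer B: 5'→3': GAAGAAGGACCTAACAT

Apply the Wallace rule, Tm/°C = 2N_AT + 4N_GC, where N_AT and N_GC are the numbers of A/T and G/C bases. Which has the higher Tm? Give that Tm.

Primer A: A+T=10, G+C=4 → Tm = 2(10)+4(4) = 36°C
Primer B: A+T=10, G+C=7 → Tm = 2(10)+4(7) = 48°C
36°C vs 48°C → primer B is higher.

Primer B, 48°C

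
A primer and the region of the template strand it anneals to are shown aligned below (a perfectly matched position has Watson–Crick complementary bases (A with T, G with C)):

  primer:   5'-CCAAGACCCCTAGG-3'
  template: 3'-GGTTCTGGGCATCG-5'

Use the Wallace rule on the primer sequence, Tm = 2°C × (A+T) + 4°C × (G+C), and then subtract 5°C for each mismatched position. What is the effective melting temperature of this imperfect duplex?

36°C

Primer base counts: A=4, T=1, G=3, C=6 → A+T=5, G+C=9
Perfect-match Tm = 2(5) + 4(9) = 10 + 36 = 46°C
Mismatches (positions where the bases are not complementary): 2 (at positions 10, 14)
Effective Tm = 46 − 2×5 = 46 − 10 = 36°C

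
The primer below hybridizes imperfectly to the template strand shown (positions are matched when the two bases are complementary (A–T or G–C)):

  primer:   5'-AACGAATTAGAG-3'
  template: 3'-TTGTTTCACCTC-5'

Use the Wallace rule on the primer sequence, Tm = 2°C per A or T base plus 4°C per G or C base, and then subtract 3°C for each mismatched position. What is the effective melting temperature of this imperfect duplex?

23°C

Primer base counts: A=6, T=2, G=3, C=1 → A+T=8, G+C=4
Perfect-match Tm = 2(8) + 4(4) = 16 + 16 = 32°C
Mismatches (positions where the bases are not complementary): 3 (at positions 4, 7, 9)
Effective Tm = 32 − 3×3 = 32 − 9 = 23°C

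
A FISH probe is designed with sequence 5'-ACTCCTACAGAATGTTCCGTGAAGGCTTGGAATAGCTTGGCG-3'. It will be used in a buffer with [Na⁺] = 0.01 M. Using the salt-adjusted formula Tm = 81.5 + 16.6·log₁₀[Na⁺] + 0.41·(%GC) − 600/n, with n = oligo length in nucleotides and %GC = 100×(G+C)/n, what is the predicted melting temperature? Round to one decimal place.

54.5°C

Length n = 42. Scanning the sequence gives T=11, C=9, A=10, G=12.
G+C = 21, so %GC = 21/42 × 100 = 50%
Salt term: 16.6 × (-2) = -33.2
GC term: 0.41 × 50 = 20.5; length term: −600/42 = −14.286
Tm = 81.5 + (-33.2) + 20.5 − 14.286 = 54.514 → 54.5°C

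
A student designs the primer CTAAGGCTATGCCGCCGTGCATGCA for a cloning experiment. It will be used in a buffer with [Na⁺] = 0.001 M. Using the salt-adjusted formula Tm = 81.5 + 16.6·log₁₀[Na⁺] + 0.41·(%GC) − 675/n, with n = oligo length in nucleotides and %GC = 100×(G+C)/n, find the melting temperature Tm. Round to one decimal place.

Length n = 25. Base counts: G=7, A=5, T=5, C=8
G+C = 15, so %GC = 15/25 × 100 = 60%
Salt term: 16.6 × (-3) = -49.8
GC term: 0.41 × 60 = 24.6; length term: −675/25 = −27
Tm = 81.5 + (-49.8) + 24.6 − 27 = 29.3 → 29.3°C

29.3°C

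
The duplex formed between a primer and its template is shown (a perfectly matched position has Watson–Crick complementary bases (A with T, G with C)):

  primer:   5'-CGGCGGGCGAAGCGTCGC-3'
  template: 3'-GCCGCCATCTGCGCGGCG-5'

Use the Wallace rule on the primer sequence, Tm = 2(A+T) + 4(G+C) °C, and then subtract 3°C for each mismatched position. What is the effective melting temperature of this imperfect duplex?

54°C

Primer base counts: A=2, T=1, G=9, C=6 → A+T=3, G+C=15
Perfect-match Tm = 2(3) + 4(15) = 6 + 60 = 66°C
Mismatches (positions where the bases are not complementary): 4 (at positions 7, 8, 11, 15)
Effective Tm = 66 − 4×3 = 66 − 12 = 54°C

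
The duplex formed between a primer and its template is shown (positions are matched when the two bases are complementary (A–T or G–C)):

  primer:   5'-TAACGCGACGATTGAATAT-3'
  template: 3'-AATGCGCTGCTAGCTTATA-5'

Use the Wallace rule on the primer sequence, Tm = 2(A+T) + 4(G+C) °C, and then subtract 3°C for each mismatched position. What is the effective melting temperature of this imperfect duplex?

46°C

Primer base counts: A=7, T=5, G=4, C=3 → A+T=12, G+C=7
Perfect-match Tm = 2(12) + 4(7) = 24 + 28 = 52°C
Mismatches (positions where the bases are not complementary): 2 (at positions 2, 13)
Effective Tm = 52 − 2×3 = 52 − 6 = 46°C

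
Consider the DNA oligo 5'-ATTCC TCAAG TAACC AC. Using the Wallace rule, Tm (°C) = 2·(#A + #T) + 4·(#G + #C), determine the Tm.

Base counts: G=1, A=6, T=4, C=6
A+T = 10, G+C = 7
Tm = 2(10) + 4(7) = 20 + 28 = 48°C

48°C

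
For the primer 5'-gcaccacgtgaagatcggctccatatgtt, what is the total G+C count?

Base counts: G=7, C=8, T=7, A=7
Total G or C: 7 + 8 = 15

15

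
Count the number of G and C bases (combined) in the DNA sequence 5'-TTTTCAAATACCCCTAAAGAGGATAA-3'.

8

T=7, C=5, A=11, G=3
G+C = 3 + 5 = 8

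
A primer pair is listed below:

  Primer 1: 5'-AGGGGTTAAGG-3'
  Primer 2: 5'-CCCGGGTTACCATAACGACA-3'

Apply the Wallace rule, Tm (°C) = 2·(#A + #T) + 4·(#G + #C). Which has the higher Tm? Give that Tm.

Primer 1: A+T=5, G+C=6 → Tm = 2(5)+4(6) = 34°C
Primer 2: A+T=9, G+C=11 → Tm = 2(9)+4(11) = 62°C
34°C vs 62°C → primer 2 is higher.

Primer 2, 62°C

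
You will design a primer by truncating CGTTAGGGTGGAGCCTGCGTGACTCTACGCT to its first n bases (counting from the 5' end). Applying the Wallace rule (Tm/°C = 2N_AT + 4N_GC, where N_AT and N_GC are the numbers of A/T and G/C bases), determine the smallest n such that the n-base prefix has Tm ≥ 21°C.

First 6 bases: CGTTAG → Tm = 18°C (< 21°C)
First 7 bases: CGTTAGG → Tm = 22°C (≥ 21°C)
Since every base adds ≥2°C, Tm only increases with n, so the threshold is first crossed at n = 7.

n = 7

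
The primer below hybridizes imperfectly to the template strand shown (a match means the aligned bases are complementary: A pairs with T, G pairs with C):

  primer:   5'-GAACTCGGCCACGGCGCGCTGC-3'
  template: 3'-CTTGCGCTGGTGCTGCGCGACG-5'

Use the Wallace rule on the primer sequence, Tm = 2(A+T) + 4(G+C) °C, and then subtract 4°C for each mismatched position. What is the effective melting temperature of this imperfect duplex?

66°C

Primer base counts: A=3, T=2, G=8, C=9 → A+T=5, G+C=17
Perfect-match Tm = 2(5) + 4(17) = 10 + 68 = 78°C
Mismatches (positions where the bases are not complementary): 3 (at positions 5, 8, 14)
Effective Tm = 78 − 3×4 = 78 − 12 = 66°C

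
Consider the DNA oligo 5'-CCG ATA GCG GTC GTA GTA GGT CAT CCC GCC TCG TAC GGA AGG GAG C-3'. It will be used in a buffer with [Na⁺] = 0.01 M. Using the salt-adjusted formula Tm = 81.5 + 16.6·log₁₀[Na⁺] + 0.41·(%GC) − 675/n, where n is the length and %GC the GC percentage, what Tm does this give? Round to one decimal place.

Length n = 46. Scanning the sequence gives C=13, A=9, G=16, T=8.
G+C = 29, so %GC = 29/46 × 100 = 63.043%
Salt term: 16.6 × (-2) = -33.2
GC term: 0.41 × 63.043 = 25.848; length term: −675/46 = −14.674
Tm = 81.5 + (-33.2) + 25.848 − 14.674 = 59.474 → 59.5°C

59.5°C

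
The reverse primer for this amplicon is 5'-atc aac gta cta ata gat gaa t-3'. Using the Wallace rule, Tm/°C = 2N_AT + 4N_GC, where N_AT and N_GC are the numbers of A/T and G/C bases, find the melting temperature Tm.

56°C

Scanning the sequence gives C=3, G=3, T=6, A=10.
So N_AT = 16 and N_GC = 6.
Tm = 2(16) + 4(6) = 32 + 24 = 56°C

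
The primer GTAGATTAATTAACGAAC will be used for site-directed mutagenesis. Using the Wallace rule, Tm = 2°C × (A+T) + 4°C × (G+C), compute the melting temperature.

46°C

Base counts: C=2, A=8, T=5, G=3
So N_AT = 13 and N_GC = 5.
Tm = 2×13 + 4×5 = 46°C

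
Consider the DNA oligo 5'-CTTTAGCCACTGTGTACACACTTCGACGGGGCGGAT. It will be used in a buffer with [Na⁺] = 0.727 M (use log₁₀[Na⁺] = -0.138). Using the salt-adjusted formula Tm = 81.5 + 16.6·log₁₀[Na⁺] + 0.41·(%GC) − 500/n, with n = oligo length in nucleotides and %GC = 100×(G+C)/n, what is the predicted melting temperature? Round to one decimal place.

88.1°C

Length n = 36. G=10, A=7, T=9, C=10
G+C = 20, so %GC = 20/36 × 100 = 55.556%
Salt term: 16.6 × (-0.138) = -2.291
GC term: 0.41 × 55.556 = 22.778; length term: −500/36 = −13.889
Tm = 81.5 + (-2.291) + 22.778 − 13.889 = 88.098 → 88.1°C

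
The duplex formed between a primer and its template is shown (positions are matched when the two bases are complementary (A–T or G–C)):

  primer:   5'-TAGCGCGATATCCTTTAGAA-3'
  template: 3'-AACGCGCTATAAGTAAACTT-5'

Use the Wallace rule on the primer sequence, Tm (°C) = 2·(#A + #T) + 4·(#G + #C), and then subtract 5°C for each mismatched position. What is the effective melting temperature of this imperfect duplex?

36°C

Primer base counts: A=6, T=6, G=4, C=4 → A+T=12, G+C=8
Perfect-match Tm = 2(12) + 4(8) = 24 + 32 = 56°C
Mismatches (positions where the bases are not complementary): 4 (at positions 2, 12, 14, 17)
Effective Tm = 56 − 4×5 = 56 − 20 = 36°C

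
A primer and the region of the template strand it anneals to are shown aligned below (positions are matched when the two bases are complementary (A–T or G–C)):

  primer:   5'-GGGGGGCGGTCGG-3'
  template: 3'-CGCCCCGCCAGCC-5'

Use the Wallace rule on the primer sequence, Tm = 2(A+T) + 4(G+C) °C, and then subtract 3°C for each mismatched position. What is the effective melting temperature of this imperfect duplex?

47°C

Primer base counts: A=0, T=1, G=10, C=2 → A+T=1, G+C=12
Perfect-match Tm = 2(1) + 4(12) = 2 + 48 = 50°C
Mismatches (positions where the bases are not complementary): 1 (at position 2)
Effective Tm = 50 − 1×3 = 50 − 3 = 47°C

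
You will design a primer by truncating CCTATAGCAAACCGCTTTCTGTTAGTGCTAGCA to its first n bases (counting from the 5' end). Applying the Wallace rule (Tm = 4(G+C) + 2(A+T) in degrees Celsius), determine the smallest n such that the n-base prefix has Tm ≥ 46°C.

First 14 bases: CCTATAGCAAACCG → Tm = 42°C (< 46°C)
First 15 bases: CCTATAGCAAACCGC → Tm = 46°C (≥ 46°C)
Each additional base adds 2°C (A/T) or 4°C (G/C), so Tm is non-decreasing in n; n = 15 is the first length to reach 46°C.

n = 15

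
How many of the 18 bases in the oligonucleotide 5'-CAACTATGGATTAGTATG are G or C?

Base counts: C=2, G=4, T=6, A=6
Total G or C: 4 + 2 = 6

6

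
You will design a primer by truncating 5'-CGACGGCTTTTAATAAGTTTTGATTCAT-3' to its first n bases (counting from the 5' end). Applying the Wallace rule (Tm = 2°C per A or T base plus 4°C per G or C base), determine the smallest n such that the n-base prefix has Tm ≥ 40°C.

First 13 bases: CGACGGCTTTTAA → Tm = 38°C (< 40°C)
First 14 bases: CGACGGCTTTTAAT → Tm = 40°C (≥ 40°C)
Each additional base adds 2°C (A/T) or 4°C (G/C), so Tm is non-decreasing in n; n = 14 is the first length to reach 40°C.

n = 14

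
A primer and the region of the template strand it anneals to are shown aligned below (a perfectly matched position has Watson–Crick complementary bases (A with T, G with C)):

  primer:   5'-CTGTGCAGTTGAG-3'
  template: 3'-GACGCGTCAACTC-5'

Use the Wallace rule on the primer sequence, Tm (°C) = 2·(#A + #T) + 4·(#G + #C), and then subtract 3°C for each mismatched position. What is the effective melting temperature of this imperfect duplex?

Primer base counts: A=2, T=4, G=5, C=2 → A+T=6, G+C=7
Perfect-match Tm = 2(6) + 4(7) = 12 + 28 = 40°C
Mismatches (positions where the bases are not complementary): 1 (at position 4)
Effective Tm = 40 − 1×3 = 40 − 3 = 37°C

37°C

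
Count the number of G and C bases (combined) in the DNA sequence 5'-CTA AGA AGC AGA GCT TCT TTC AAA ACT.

Counting bases: T=7, C=6, A=10, G=4
Total G or C: 4 + 6 = 10

10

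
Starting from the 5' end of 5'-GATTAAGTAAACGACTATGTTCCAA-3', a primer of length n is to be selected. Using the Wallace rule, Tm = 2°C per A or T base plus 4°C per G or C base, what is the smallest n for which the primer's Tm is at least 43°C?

n = 17

First 16 bases: GATTAAGTAAACGACT → Tm = 42°C (< 43°C)
First 17 bases: GATTAAGTAAACGACTA → Tm = 44°C (≥ 43°C)
Since every base adds ≥2°C, Tm only increases with n, so the threshold is first crossed at n = 17.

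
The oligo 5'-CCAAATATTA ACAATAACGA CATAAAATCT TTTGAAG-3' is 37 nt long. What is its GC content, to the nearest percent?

24%

Base counts: G=3, C=6, A=18, T=10
G+C = 3 + 6 = 9 out of 37 bases
%GC = 9/37 × 100 = 24.32% ≈ 24%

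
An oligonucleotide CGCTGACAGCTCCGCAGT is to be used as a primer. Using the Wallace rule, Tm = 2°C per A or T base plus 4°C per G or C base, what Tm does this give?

60°C

Base counts: C=7, G=5, A=3, T=3
A+T = 6, G+C = 12
Tm = 4·12 + 2·6 = 48 + 12 = 60°C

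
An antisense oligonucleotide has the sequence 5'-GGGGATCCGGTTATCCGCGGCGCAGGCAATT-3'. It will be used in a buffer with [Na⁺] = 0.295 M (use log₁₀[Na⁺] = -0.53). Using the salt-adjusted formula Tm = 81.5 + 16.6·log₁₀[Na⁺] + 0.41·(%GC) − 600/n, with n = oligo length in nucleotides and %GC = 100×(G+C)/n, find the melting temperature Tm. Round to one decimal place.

79.8°C

Length n = 31. Base counts: C=8, G=12, A=5, T=6
G+C = 20, so %GC = 20/31 × 100 = 64.516%
Salt term: 16.6 × (-0.53) = -8.798
GC term: 0.41 × 64.516 = 26.452; length term: −600/31 = −19.355
Tm = 81.5 + (-8.798) + 26.452 − 19.355 = 79.799 → 79.8°C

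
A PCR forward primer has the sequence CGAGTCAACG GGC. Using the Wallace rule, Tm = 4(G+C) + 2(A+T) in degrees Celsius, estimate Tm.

44°C

Base counts: T=1, A=3, C=4, G=5
So N_AT = 4 and N_GC = 9.
Tm = 2×4 + 4×9 = 44°C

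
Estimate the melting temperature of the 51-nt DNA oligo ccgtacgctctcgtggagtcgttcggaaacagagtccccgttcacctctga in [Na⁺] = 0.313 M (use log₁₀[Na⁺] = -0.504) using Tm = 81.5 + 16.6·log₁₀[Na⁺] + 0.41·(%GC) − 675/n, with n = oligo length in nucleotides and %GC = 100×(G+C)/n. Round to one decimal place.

Length n = 51. Base counts: C=17, G=13, A=9, T=12
G+C = 30, so %GC = 30/51 × 100 = 58.824%
Salt term: 16.6 × (-0.504) = -8.366
GC term: 0.41 × 58.824 = 24.118; length term: −675/51 = −13.235
Tm = 81.5 + (-8.366) + 24.118 − 13.235 = 84.017 → 84.0°C

84.0°C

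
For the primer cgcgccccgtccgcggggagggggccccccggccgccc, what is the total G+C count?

36

Base counts: G=16, C=20, T=1, A=1
Total G or C: 16 + 20 = 36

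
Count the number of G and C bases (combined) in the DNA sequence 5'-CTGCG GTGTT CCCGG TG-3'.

12

A=0, C=5, T=5, G=7
G+C = 7 + 5 = 12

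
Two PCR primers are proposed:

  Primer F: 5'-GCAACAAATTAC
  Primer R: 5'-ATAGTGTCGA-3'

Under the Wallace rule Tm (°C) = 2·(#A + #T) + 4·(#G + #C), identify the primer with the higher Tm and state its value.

Primer F: A+T=8, G+C=4 → Tm = 2(8)+4(4) = 32°C
Primer R: A+T=6, G+C=4 → Tm = 2(6)+4(4) = 28°C
32°C vs 28°C → primer F is higher.

Primer F, 32°C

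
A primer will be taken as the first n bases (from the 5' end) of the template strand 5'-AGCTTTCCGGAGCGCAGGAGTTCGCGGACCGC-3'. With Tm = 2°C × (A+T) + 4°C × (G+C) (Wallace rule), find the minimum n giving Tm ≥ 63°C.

First 19 bases: AGCTTTCCGGAGCGCAGGA → Tm = 62°C (< 63°C)
First 20 bases: AGCTTTCCGGAGCGCAGGAG → Tm = 66°C (≥ 63°C)
Since every base adds ≥2°C, Tm only increases with n, so the threshold is first crossed at n = 20.

n = 20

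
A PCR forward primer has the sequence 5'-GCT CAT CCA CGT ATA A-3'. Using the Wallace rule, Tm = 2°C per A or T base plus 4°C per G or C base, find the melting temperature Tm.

46°C

Scanning the sequence gives G=2, T=4, C=5, A=5.
So N_AT = 9 and N_GC = 7.
Tm = 2(9) + 4(7) = 18 + 28 = 46°C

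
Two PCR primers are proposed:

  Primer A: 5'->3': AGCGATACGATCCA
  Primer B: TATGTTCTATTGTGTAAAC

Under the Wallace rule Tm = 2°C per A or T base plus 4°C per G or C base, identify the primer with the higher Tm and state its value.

Primer B, 48°C

Primer A: A+T=7, G+C=7 → Tm = 2(7)+4(7) = 42°C
Primer B: A+T=14, G+C=5 → Tm = 2(14)+4(5) = 48°C
42°C vs 48°C → primer B is higher.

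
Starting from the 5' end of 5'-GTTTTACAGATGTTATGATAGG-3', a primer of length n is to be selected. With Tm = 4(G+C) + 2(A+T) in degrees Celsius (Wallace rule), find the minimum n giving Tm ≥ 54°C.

First 20 bases: GTTTTACAGATGTTATGATA → Tm = 50°C (< 54°C)
First 21 bases: GTTTTACAGATGTTATGATAG → Tm = 54°C (≥ 54°C)
Each additional base adds 2°C (A/T) or 4°C (G/C), so Tm is non-decreasing in n; n = 21 is the first length to reach 54°C.

n = 21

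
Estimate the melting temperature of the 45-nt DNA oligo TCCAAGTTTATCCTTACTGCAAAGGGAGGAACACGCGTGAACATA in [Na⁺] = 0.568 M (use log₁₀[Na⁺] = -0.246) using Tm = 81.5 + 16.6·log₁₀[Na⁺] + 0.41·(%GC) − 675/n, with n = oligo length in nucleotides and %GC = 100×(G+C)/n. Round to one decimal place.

80.6°C

Length n = 45. Counting bases: C=10, G=10, T=10, A=15
G+C = 20, so %GC = 20/45 × 100 = 44.444%
Salt term: 16.6 × (-0.246) = -4.084
GC term: 0.41 × 44.444 = 18.222; length term: −675/45 = −15
Tm = 81.5 + (-4.084) + 18.222 − 15 = 80.638 → 80.6°C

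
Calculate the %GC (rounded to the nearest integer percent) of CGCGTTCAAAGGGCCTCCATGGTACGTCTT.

57%

Scanning the sequence gives T=8, A=5, C=9, G=8.
G+C = 8 + 9 = 17 out of 30 bases
%GC = 17/30 × 100 = 56.67% ≈ 57%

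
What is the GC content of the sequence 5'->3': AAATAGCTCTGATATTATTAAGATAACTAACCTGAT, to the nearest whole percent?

Counting bases: G=4, A=15, T=12, C=5
G+C = 4 + 5 = 9 out of 36 bases
%GC = 9/36 × 100 = 25% ≈ 25%

25%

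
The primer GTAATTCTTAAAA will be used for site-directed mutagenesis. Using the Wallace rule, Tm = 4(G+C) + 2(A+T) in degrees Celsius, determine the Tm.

30°C

A=6, G=1, C=1, T=5
So N_AT = 11 and N_GC = 2.
Tm = 2×11 + 4×2 = 30°C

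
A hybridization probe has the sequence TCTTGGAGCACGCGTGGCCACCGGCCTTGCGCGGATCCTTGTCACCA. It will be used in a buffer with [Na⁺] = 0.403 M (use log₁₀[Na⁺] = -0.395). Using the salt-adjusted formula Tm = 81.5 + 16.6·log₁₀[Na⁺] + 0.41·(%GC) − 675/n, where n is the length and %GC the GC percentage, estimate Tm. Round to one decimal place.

Length n = 47. Scanning the sequence gives T=10, G=14, C=17, A=6.
G+C = 31, so %GC = 31/47 × 100 = 65.957%
Salt term: 16.6 × (-0.395) = -6.557
GC term: 0.41 × 65.957 = 27.042; length term: −675/47 = −14.362
Tm = 81.5 + (-6.557) + 27.042 − 14.362 = 87.623 → 87.6°C

87.6°C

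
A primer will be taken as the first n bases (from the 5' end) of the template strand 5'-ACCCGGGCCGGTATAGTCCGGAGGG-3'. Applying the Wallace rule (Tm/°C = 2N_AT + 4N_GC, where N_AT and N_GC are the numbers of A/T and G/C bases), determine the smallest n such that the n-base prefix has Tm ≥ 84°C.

n = 25

First 24 bases: ACCCGGGCCGGTATAGTCCGGAGG → Tm = 82°C (< 84°C)
First 25 bases: ACCCGGGCCGGTATAGTCCGGAGGG → Tm = 86°C (≥ 84°C)
Each additional base adds 2°C (A/T) or 4°C (G/C), so Tm is non-decreasing in n; n = 25 is the first length to reach 84°C.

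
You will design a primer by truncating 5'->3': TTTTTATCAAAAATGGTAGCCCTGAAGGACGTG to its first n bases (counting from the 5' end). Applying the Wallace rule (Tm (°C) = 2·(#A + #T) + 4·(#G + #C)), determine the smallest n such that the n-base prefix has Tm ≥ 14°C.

First 6 bases: TTTTTA → Tm = 12°C (< 14°C)
First 7 bases: TTTTTAT → Tm = 14°C (≥ 14°C)
Each additional base adds 2°C (A/T) or 4°C (G/C), so Tm is non-decreasing in n; n = 7 is the first length to reach 14°C.

n = 7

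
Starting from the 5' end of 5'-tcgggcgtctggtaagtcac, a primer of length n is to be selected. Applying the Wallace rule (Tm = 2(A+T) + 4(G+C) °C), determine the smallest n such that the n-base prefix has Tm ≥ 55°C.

First 17 bases: TCGGGCGTCTGGTAAGT → Tm = 54°C (< 55°C)
First 18 bases: TCGGGCGTCTGGTAAGTC → Tm = 58°C (≥ 55°C)
Each additional base adds 2°C (A/T) or 4°C (G/C), so Tm is non-decreasing in n; n = 18 is the first length to reach 55°C.

n = 18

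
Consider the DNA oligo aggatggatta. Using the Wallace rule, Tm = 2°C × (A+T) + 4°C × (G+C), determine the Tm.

30°C

Counting bases: G=4, T=3, A=4, C=0
AT pairs contribute 7, GC pairs contribute 4.
Tm = 2×7 + 4×4 = 30°C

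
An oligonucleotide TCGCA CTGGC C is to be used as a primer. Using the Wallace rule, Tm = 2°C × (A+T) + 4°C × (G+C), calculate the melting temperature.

Counting bases: G=3, T=2, C=5, A=1
AT pairs contribute 3, GC pairs contribute 8.
Tm = 2×3 + 4×8 = 38°C

38°C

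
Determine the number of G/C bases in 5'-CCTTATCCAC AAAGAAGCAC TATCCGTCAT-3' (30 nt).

Base counts: T=7, G=3, C=10, A=10
G+C = 3 + 10 = 13

13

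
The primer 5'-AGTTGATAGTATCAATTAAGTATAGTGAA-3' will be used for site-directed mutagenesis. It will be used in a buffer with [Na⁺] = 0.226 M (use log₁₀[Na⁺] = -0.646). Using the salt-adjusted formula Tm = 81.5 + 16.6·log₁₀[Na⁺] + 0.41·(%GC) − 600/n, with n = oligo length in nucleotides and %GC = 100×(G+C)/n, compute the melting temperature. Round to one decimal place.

Length n = 29. G=6, A=12, C=1, T=10
G+C = 7, so %GC = 7/29 × 100 = 24.138%
Salt term: 16.6 × (-0.646) = -10.724
GC term: 0.41 × 24.138 = 9.897; length term: −600/29 = −20.69
Tm = 81.5 + (-10.724) + 9.897 − 20.69 = 59.983 → 60.0°C

60.0°C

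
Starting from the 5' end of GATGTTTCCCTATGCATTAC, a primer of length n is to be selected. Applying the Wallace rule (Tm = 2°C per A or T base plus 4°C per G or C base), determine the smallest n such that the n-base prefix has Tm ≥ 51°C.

n = 19

First 18 bases: GATGTTTCCCTATGCATT → Tm = 50°C (< 51°C)
First 19 bases: GATGTTTCCCTATGCATTA → Tm = 52°C (≥ 51°C)
Each additional base adds 2°C (A/T) or 4°C (G/C), so Tm is non-decreasing in n; n = 19 is the first length to reach 51°C.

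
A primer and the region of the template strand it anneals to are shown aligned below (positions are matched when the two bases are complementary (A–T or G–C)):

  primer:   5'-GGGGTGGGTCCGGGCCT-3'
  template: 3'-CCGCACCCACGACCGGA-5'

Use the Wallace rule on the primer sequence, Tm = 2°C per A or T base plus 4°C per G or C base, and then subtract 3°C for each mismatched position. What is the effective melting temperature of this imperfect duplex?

Primer base counts: A=0, T=3, G=10, C=4 → A+T=3, G+C=14
Perfect-match Tm = 2(3) + 4(14) = 6 + 56 = 62°C
Mismatches (positions where the bases are not complementary): 3 (at positions 3, 10, 12)
Effective Tm = 62 − 3×3 = 62 − 9 = 53°C

53°C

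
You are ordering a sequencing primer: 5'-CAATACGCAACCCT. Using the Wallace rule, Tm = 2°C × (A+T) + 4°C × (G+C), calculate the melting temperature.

42°C

Base counts: G=1, T=2, A=5, C=6
So N_AT = 7 and N_GC = 7.
Tm = 4·7 + 2·7 = 28 + 14 = 42°C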